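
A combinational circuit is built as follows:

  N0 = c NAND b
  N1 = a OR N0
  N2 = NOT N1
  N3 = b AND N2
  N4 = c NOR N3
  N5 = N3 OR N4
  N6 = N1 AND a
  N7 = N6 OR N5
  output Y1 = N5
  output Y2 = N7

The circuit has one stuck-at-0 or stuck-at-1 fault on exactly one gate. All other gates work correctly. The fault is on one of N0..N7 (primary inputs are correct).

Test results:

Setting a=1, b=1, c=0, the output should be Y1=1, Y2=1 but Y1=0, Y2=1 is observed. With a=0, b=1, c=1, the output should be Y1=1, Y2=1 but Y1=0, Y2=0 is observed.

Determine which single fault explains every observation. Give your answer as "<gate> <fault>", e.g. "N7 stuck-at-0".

N5 stuck-at-0

Fault-free values for test 1 (a=1, b=1, c=0): N0=1, N1=1, N2=0, N3=0, N4=1, N5=1, N6=1, N7=1, giving Y1=1, Y2=1. Observed Y1=0, Y2=1.
Test 1: faults giving observed Y1=0, Y2=1 are {N4 stuck-at-0, N5 stuck-at-0}.
Test 2 (a=0, b=1, c=1): fault-free N0=0, N1=0, N2=1, N3=1, N4=0, N5=1, N6=0, N7=1 → Y1=1, Y2=1; observed Y1=0, Y2=0. Eliminates N4 stuck-at-0.
Only N5 stuck-at-0 is consistent with every test.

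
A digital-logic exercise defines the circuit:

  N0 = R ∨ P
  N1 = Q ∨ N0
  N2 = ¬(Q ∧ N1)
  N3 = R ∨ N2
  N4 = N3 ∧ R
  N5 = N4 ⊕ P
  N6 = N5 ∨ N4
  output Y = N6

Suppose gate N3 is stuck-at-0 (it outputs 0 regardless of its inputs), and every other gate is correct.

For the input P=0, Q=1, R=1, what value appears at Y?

0

Propagate with N3 forced: N0=1, N1=1, N2=0, N3=0 [stuck-at-0], N4=0, N5=0, N6=0.
So Y = 0. (Without the fault it would be 1.)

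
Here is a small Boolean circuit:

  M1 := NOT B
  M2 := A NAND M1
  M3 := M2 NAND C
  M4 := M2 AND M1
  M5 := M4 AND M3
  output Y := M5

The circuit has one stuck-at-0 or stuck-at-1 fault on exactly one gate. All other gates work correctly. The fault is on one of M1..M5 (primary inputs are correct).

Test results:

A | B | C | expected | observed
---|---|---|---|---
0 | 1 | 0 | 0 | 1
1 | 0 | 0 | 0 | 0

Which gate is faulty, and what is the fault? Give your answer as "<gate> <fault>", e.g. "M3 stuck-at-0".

Fault-free values for test 1 (A=0, B=1, C=0): M1=0, M2=1, M3=1, M4=0, M5=0, giving Y=0. Observed 1.
Test 1: faults giving observed 1 are {M1 stuck-at-1, M4 stuck-at-1, M5 stuck-at-1}.
Test 2 (A=1, B=0, C=0): fault-free M1=1, M2=0, M3=1, M4=0, M5=0 → 0; observed 0. Eliminates M4 stuck-at-1, M5 stuck-at-1.
Only M1 stuck-at-1 is consistent with every test.

M1 stuck-at-1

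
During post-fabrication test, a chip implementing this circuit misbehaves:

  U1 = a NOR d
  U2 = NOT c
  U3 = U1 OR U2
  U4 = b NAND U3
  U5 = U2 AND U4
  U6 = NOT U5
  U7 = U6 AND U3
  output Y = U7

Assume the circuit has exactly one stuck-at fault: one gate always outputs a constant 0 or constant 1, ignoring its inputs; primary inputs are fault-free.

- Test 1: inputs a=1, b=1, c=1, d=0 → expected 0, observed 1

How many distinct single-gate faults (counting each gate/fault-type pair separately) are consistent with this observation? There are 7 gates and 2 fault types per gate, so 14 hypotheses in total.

4

Fault-free: U1=0, U2=0, U3=0, U4=1, U5=0, U6=1, U7=0 → 0. Observed 1.
  U1 stuck-at-0: output 0 ✗
  U1 stuck-at-1: output 1 ✓
  U2 stuck-at-0: output 0 ✗
  U2 stuck-at-1: output 1 ✓
  U3 stuck-at-0: output 0 ✗
  U3 stuck-at-1: output 1 ✓
  U4 stuck-at-0: output 0 ✗
  U4 stuck-at-1: output 0 ✗
  U5 stuck-at-0: output 0 ✗
  U5 stuck-at-1: output 0 ✗
  U6 stuck-at-0: output 0 ✗
  U6 stuck-at-1: output 0 ✗
  U7 stuck-at-0: output 0 ✗
  U7 stuck-at-1: output 1 ✓
Consistent faults: {U1 stuck-at-1, U2 stuck-at-1, U3 stuck-at-1, U7 stuck-at-1} — 4 in all.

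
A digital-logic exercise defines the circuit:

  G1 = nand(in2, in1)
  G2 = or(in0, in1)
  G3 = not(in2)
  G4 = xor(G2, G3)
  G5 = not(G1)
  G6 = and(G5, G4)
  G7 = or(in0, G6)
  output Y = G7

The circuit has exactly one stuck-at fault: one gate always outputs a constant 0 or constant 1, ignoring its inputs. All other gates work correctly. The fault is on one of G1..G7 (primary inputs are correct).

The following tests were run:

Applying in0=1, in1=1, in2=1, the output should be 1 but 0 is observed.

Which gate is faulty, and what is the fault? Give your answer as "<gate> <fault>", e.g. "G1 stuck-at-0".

G7 stuck-at-0

Fault-free values for test 1 (in0=1, in1=1, in2=1): G1=0, G2=1, G3=0, G4=1, G5=1, G6=1, G7=1, giving Y=1. Observed 0.
Test 1: faults giving observed 0 are {G7 stuck-at-0}.
Only G7 stuck-at-0 is consistent with every test.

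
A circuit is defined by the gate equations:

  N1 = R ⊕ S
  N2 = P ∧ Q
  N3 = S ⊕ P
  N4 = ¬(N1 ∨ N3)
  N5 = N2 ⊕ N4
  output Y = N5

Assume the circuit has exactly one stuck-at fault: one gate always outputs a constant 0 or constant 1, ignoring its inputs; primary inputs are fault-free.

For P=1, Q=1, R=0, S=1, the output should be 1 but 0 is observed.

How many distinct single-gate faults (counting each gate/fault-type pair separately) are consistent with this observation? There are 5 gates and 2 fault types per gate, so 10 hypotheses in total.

Fault-free: N1=1, N2=1, N3=0, N4=0, N5=1 → 1. Observed 0.
  N1 stuck-at-0: output 0 ✓
  N1 stuck-at-1: output 1 ✗
  N2 stuck-at-0: output 0 ✓
  N2 stuck-at-1: output 1 ✗
  N3 stuck-at-0: output 1 ✗
  N3 stuck-at-1: output 1 ✗
  N4 stuck-at-0: output 1 ✗
  N4 stuck-at-1: output 0 ✓
  N5 stuck-at-0: output 0 ✓
  N5 stuck-at-1: output 1 ✗
Consistent faults: {N1 stuck-at-0, N2 stuck-at-0, N4 stuck-at-1, N5 stuck-at-0} — 4 in all.

4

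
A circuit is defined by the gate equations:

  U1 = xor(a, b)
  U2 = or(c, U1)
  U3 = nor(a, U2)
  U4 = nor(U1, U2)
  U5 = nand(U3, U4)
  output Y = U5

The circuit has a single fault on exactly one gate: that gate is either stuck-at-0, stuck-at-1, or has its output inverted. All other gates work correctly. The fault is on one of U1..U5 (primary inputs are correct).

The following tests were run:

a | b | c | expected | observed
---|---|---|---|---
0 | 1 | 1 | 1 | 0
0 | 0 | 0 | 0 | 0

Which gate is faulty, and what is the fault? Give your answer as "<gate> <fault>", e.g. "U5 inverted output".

Fault-free values for test 1 (a=0, b=1, c=1): U1=1, U2=1, U3=0, U4=0, U5=1, giving Y=1. Observed 0.
Test 1: faults giving observed 0 are {U5 stuck-at-0, U5 inverted output}.
Test 2 (a=0, b=0, c=0): fault-free U1=0, U2=0, U3=1, U4=1, U5=0 → 0; observed 0. Eliminates U5 inverted output.
Only U5 stuck-at-0 is consistent with every test.

U5 stuck-at-0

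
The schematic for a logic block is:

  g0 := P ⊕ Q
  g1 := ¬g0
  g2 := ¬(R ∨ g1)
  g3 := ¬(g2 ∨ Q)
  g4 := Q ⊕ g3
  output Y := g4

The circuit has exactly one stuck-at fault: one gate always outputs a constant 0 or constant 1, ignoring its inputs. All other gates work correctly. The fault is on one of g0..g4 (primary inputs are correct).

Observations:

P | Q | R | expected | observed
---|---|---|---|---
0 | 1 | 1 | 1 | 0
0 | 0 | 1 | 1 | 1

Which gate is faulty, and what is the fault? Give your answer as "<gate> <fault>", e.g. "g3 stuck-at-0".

g3 stuck-at-1

Fault-free values for test 1 (P=0, Q=1, R=1): g0=1, g1=0, g2=0, g3=0, g4=1, giving Y=1. Observed 0.
Test 1: faults giving observed 0 are {g3 stuck-at-1, g4 stuck-at-0}.
Test 2 (P=0, Q=0, R=1): fault-free g0=0, g1=1, g2=0, g3=1, g4=1 → 1; observed 1. Eliminates g4 stuck-at-0.
Only g3 stuck-at-1 is consistent with every test.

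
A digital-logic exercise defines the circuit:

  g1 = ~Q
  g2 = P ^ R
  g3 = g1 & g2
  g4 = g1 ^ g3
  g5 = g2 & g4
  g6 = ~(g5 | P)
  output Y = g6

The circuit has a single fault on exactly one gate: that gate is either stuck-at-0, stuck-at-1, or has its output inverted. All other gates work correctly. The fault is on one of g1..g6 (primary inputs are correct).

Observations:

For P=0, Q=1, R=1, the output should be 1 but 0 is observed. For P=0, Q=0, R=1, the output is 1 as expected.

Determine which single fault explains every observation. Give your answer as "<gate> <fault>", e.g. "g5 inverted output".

Fault-free values for test 1 (P=0, Q=1, R=1): g1=0, g2=1, g3=0, g4=0, g5=0, g6=1, giving Y=1. Observed 0.
Test 1: faults giving observed 0 are {g3 stuck-at-1, g3 inverted output, g4 stuck-at-1, g4 inverted output, g5 stuck-at-1, g5 inverted output, g6 stuck-at-0, g6 inverted output}.
Test 2 (P=0, Q=0, R=1): fault-free g1=1, g2=1, g3=1, g4=0, g5=0, g6=1 → 1; observed 1. Eliminates g3 inverted output, g4 stuck-at-1, g4 inverted output, g5 stuck-at-1, g5 inverted output, g6 stuck-at-0, g6 inverted output.
Only g3 stuck-at-1 is consistent with every test.

g3 stuck-at-1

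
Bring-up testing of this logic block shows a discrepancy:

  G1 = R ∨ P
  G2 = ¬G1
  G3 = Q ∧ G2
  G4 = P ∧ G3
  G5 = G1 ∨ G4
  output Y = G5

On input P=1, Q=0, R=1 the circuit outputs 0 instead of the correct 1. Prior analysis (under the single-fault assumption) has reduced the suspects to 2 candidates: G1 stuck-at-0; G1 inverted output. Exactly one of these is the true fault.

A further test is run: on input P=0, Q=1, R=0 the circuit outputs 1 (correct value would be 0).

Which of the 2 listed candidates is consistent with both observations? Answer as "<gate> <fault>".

Evaluate each candidate on input P=0, Q=1, R=0:
  G1 stuck-at-0: G1=0 [stuck-at-0], G2=1, G3=1, G4=0, G5=0 → 0 — eliminated
  G1 inverted output: G1=1 [inverted output], G2=0, G3=0, G4=0, G5=1 → 1 — matches
Only G1 inverted output reproduces the observed 1.

G1 inverted output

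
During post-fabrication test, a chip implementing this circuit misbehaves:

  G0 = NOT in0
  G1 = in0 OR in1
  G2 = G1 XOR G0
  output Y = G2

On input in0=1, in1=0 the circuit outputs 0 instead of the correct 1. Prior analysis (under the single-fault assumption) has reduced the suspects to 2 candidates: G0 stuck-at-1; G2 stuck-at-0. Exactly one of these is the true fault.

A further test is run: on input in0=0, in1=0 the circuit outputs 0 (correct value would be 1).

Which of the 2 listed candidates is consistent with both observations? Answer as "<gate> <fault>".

Evaluate each candidate on input in0=0, in1=0:
  G0 stuck-at-1: G0=1 [stuck-at-1], G1=0, G2=1 → 1 — eliminated
  G2 stuck-at-0: G0=1, G1=0, G2=0 [stuck-at-0] → 0 — matches
Only G2 stuck-at-0 reproduces the observed 0.

G2 stuck-at-0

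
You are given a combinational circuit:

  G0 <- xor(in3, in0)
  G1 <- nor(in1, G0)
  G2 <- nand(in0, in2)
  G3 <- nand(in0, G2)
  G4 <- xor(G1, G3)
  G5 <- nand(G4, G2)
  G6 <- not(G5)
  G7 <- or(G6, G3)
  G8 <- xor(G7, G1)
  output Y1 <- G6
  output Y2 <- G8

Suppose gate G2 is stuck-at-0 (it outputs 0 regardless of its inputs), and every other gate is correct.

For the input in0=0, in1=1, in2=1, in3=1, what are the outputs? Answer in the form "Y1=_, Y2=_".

Y1=0, Y2=1

Propagate with G2 forced: G0=1, G1=0, G2=0 [stuck-at-0], G3=1, G4=1, G5=1, G6=0, G7=1, G8=1.
So the outputs are Y1=0, Y2=1. (Without the fault they would be Y1=1, Y2=1.)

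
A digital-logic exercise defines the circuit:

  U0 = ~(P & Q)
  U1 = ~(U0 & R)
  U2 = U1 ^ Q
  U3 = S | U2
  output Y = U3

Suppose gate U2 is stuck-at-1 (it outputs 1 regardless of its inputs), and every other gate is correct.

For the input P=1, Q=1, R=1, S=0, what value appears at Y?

1

Propagate with U2 forced: U0=0, U1=1, U2=1 [stuck-at-1], U3=1.
So Y = 1. (Without the fault it would be 0.)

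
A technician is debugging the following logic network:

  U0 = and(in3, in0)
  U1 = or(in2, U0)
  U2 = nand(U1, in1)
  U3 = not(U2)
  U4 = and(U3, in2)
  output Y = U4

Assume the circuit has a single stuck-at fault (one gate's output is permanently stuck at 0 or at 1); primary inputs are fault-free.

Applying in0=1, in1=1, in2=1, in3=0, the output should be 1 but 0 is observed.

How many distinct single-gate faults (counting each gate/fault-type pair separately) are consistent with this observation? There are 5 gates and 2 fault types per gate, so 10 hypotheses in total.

Fault-free: U0=0, U1=1, U2=0, U3=1, U4=1 → 1. Observed 0.
  U0 stuck-at-0: output 1 ✗
  U0 stuck-at-1: output 1 ✗
  U1 stuck-at-0: output 0 ✓
  U1 stuck-at-1: output 1 ✗
  U2 stuck-at-0: output 1 ✗
  U2 stuck-at-1: output 0 ✓
  U3 stuck-at-0: output 0 ✓
  U3 stuck-at-1: output 1 ✗
  U4 stuck-at-0: output 0 ✓
  U4 stuck-at-1: output 1 ✗
Consistent faults: {U1 stuck-at-0, U2 stuck-at-1, U3 stuck-at-0, U4 stuck-at-0} — 4 in all.

4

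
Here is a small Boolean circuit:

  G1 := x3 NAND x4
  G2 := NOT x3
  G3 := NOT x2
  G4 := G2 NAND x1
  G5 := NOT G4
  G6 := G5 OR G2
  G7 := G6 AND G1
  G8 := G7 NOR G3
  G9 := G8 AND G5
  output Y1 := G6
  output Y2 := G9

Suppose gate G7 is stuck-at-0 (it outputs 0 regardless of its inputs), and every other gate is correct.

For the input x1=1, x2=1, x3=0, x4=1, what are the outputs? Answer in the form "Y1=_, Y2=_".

Propagate with G7 forced: G1=1, G2=1, G3=0, G4=0, G5=1, G6=1, G7=0 [stuck-at-0], G8=1, G9=1.
So the outputs are Y1=1, Y2=1. (Without the fault they would be Y1=1, Y2=0.)

Y1=1, Y2=1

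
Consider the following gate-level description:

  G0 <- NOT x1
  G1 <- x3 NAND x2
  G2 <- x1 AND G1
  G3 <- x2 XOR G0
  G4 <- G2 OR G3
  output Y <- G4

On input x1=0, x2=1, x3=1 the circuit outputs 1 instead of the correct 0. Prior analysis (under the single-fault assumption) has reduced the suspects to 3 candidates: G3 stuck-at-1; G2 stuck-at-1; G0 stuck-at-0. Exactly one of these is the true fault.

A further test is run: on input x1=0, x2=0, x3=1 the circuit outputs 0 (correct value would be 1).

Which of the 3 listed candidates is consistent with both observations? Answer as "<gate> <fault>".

G0 stuck-at-0

Evaluate each candidate on input x1=0, x2=0, x3=1:
  G3 stuck-at-1: G0=1, G1=1, G2=0, G3=1 [stuck-at-1], G4=1 → 1 — eliminated
  G2 stuck-at-1: G0=1, G1=1, G2=1 [stuck-at-1], G3=1, G4=1 → 1 — eliminated
  G0 stuck-at-0: G0=0 [stuck-at-0], G1=1, G2=0, G3=0, G4=0 → 0 — matches
Only G0 stuck-at-0 reproduces the observed 0.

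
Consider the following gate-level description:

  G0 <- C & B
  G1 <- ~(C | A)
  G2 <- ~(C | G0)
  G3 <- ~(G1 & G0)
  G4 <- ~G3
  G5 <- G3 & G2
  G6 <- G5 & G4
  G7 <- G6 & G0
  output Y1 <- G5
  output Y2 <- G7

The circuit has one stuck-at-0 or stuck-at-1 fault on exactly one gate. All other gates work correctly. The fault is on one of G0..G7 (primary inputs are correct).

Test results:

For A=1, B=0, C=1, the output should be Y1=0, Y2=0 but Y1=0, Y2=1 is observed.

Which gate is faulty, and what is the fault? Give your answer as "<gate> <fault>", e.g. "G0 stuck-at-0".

Fault-free values for test 1 (A=1, B=0, C=1): G0=0, G1=0, G2=0, G3=1, G4=0, G5=0, G6=0, G7=0, giving Y1=0, Y2=0. Observed Y1=0, Y2=1.
Test 1: faults giving observed Y1=0, Y2=1 are {G7 stuck-at-1}.
Only G7 stuck-at-1 is consistent with every test.

G7 stuck-at-1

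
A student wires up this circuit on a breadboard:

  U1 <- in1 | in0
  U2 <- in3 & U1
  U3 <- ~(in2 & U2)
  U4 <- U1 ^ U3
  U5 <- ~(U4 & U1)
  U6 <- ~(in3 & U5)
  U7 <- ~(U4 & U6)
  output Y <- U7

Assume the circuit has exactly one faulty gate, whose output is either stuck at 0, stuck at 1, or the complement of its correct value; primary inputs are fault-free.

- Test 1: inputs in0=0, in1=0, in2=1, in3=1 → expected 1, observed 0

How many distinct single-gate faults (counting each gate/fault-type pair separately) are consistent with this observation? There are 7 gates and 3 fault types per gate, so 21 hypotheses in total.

Fault-free: U1=0, U2=0, U3=1, U4=1, U5=1, U6=0, U7=1 → 1. Observed 0.
  U1: stuck-at-1, inverted output ✓; others ✗
  U2: none of the 3 fault types match ✗
  U3: none of the 3 fault types match ✗
  U4: none of the 3 fault types match ✗
  U5: stuck-at-0, inverted output ✓; others ✗
  U6: stuck-at-1, inverted output ✓; others ✗
  U7: stuck-at-0, inverted output ✓; others ✗
Consistent faults: {U1 stuck-at-1, U1 inverted output, U5 stuck-at-0, U5 inverted output, U6 stuck-at-1, U6 inverted output, U7 stuck-at-0, U7 inverted output} — 8 in all.

8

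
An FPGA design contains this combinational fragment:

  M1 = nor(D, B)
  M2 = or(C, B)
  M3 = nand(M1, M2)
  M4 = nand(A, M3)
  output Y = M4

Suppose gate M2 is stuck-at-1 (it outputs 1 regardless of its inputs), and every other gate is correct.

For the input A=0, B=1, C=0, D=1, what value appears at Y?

1

Propagate with M2 forced: M1=0, M2=1 [stuck-at-1], M3=1, M4=1.
So Y = 1. (Same as the fault-free value — the fault is masked on this input.)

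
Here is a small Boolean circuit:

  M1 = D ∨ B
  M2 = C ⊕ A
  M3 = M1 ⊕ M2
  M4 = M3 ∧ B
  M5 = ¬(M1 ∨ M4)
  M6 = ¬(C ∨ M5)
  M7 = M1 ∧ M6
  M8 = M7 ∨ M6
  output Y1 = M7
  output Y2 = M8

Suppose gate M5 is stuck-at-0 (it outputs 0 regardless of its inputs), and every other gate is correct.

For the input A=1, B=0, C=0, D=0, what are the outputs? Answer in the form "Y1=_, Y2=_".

Propagate with M5 forced: M1=0, M2=1, M3=1, M4=0, M5=0 [stuck-at-0], M6=1, M7=0, M8=1.
So the outputs are Y1=0, Y2=1. (Without the fault they would be Y1=0, Y2=0.)

Y1=0, Y2=1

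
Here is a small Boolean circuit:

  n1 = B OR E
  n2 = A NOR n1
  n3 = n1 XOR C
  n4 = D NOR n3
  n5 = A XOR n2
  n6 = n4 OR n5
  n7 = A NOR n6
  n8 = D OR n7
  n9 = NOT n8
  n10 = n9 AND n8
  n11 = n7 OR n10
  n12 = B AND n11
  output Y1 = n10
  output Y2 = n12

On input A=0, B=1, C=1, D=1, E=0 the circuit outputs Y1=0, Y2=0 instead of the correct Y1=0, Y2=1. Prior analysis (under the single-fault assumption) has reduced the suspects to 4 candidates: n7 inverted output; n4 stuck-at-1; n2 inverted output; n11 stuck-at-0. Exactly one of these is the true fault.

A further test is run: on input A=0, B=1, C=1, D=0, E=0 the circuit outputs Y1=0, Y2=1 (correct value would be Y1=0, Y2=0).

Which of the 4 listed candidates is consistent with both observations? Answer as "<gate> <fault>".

n7 inverted output

Evaluate each candidate on input A=0, B=1, C=1, D=0, E=0:
  n7 inverted output: n1=1, n2=0, n3=0, n4=1, n5=0, n6=1, n7=1 [inverted output], n8=1, n9=0, n10=0, n11=1, n12=1 → Y1=0, Y2=1 — matches
  n4 stuck-at-1: n1=1, n2=0, n3=0, n4=1 [stuck-at-1], n5=0, n6=1, n7=0, n8=0, n9=1, n10=0, n11=0, n12=0 → Y1=0, Y2=0 — eliminated
  n2 inverted output: n1=1, n2=1 [inverted output], n3=0, n4=1, n5=1, n6=1, n7=0, n8=0, n9=1, n10=0, n11=0, n12=0 → Y1=0, Y2=0 — eliminated
  n11 stuck-at-0: n1=1, n2=0, n3=0, n4=1, n5=0, n6=1, n7=0, n8=0, n9=1, n10=0, n11=0 [stuck-at-0], n12=0 → Y1=0, Y2=0 — eliminated
Only n7 inverted output reproduces the observed Y1=0, Y2=1.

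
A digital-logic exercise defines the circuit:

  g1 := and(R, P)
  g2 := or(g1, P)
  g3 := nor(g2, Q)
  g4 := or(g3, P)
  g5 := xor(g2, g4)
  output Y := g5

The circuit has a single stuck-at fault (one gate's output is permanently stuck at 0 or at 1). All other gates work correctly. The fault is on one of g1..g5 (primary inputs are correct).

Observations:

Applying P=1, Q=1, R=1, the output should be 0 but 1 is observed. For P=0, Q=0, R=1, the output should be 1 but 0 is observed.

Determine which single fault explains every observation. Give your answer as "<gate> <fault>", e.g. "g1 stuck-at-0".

Fault-free values for test 1 (P=1, Q=1, R=1): g1=1, g2=1, g3=0, g4=1, g5=0, giving Y=0. Observed 1.
Test 1: faults giving observed 1 are {g2 stuck-at-0, g4 stuck-at-0, g5 stuck-at-1}.
Test 2 (P=0, Q=0, R=1): fault-free g1=0, g2=0, g3=1, g4=1, g5=1 → 1; observed 0. Eliminates g2 stuck-at-0, g5 stuck-at-1.
Only g4 stuck-at-0 is consistent with every test.

g4 stuck-at-0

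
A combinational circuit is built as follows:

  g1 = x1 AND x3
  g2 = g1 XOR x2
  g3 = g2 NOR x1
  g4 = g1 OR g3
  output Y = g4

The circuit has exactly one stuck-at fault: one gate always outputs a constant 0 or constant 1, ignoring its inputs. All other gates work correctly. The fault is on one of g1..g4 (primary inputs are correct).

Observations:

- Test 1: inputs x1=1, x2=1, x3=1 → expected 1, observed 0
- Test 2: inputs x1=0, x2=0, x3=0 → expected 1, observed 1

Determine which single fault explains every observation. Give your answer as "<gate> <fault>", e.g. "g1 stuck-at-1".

g1 stuck-at-0

Fault-free values for test 1 (x1=1, x2=1, x3=1): g1=1, g2=0, g3=0, g4=1, giving Y=1. Observed 0.
Test 1: faults giving observed 0 are {g1 stuck-at-0, g4 stuck-at-0}.
Test 2 (x1=0, x2=0, x3=0): fault-free g1=0, g2=0, g3=1, g4=1 → 1; observed 1. Eliminates g4 stuck-at-0.
Only g1 stuck-at-0 is consistent with every test.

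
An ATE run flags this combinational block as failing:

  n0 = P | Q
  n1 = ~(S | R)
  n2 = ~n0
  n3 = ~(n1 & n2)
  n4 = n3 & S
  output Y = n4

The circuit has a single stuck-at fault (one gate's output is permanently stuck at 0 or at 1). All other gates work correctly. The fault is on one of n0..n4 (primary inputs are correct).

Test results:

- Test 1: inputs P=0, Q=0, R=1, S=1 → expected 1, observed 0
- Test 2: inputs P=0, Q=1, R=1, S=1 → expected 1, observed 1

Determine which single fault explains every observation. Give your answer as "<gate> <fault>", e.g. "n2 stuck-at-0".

Fault-free values for test 1 (P=0, Q=0, R=1, S=1): n0=0, n1=0, n2=1, n3=1, n4=1, giving Y=1. Observed 0.
Test 1: faults giving observed 0 are {n1 stuck-at-1, n3 stuck-at-0, n4 stuck-at-0}.
Test 2 (P=0, Q=1, R=1, S=1): fault-free n0=1, n1=0, n2=0, n3=1, n4=1 → 1; observed 1. Eliminates n3 stuck-at-0, n4 stuck-at-0.
Only n1 stuck-at-1 is consistent with every test.

n1 stuck-at-1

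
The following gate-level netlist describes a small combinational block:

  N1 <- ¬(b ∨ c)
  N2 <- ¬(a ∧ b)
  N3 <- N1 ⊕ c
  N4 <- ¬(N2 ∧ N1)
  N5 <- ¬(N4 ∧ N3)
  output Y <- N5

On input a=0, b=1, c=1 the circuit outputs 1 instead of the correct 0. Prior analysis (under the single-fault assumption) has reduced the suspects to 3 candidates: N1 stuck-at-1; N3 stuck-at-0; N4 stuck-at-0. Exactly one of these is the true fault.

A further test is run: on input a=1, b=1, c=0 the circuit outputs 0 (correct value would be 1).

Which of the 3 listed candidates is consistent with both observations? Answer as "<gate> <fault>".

N1 stuck-at-1

Evaluate each candidate on input a=1, b=1, c=0:
  N1 stuck-at-1: N1=1 [stuck-at-1], N2=0, N3=1, N4=1, N5=0 → 0 — matches
  N3 stuck-at-0: N1=0, N2=0, N3=0 [stuck-at-0], N4=1, N5=1 → 1 — eliminated
  N4 stuck-at-0: N1=0, N2=0, N3=0, N4=0 [stuck-at-0], N5=1 → 1 — eliminated
Only N1 stuck-at-1 reproduces the observed 0.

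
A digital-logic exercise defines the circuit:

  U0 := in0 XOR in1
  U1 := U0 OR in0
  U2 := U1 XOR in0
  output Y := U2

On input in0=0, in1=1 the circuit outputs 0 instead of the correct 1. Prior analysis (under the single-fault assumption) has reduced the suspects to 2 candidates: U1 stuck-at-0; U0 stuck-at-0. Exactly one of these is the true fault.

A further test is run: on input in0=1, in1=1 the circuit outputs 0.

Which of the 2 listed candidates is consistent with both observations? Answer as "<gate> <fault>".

Evaluate each candidate on input in0=1, in1=1:
  U1 stuck-at-0: U0=0, U1=0 [stuck-at-0], U2=1 → 1 — eliminated
  U0 stuck-at-0: U0=0 [stuck-at-0], U1=1, U2=0 → 0 — matches
Only U0 stuck-at-0 reproduces the observed 0.

U0 stuck-at-0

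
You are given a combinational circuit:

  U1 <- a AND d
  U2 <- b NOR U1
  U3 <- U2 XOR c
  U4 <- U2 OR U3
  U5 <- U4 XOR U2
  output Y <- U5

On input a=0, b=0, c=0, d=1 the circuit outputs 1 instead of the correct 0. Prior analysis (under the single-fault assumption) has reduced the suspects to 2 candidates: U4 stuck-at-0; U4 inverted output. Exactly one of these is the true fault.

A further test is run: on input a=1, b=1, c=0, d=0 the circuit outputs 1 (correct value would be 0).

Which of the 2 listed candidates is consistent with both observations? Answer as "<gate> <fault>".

U4 inverted output

Evaluate each candidate on input a=1, b=1, c=0, d=0:
  U4 stuck-at-0: U1=0, U2=0, U3=0, U4=0 [stuck-at-0], U5=0 → 0 — eliminated
  U4 inverted output: U1=0, U2=0, U3=0, U4=1 [inverted output], U5=1 → 1 — matches
Only U4 inverted output reproduces the observed 1.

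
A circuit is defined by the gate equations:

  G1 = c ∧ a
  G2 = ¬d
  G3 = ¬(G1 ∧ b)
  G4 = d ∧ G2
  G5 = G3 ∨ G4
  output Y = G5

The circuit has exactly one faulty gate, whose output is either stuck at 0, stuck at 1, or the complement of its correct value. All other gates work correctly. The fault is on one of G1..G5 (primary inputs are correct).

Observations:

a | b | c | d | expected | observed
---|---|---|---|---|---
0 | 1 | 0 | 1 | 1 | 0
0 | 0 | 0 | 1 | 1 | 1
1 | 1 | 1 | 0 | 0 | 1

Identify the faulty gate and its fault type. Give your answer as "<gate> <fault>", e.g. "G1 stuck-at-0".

G1 inverted output

Fault-free values for test 1 (a=0, b=1, c=0, d=1): G1=0, G2=0, G3=1, G4=0, G5=1, giving Y=1. Observed 0.
Test 1: faults giving observed 0 are {G1 stuck-at-1, G1 inverted output, G3 stuck-at-0, G3 inverted output, G5 stuck-at-0, G5 inverted output}.
Test 2 (a=0, b=0, c=0, d=1): fault-free G1=0, G2=0, G3=1, G4=0, G5=1 → 1; observed 1. Eliminates G3 stuck-at-0, G3 inverted output, G5 stuck-at-0, G5 inverted output.
Test 3 (a=1, b=1, c=1, d=0): fault-free G1=1, G2=1, G3=0, G4=0, G5=0 → 0; observed 1. Eliminates G1 stuck-at-1.
Only G1 inverted output is consistent with every test.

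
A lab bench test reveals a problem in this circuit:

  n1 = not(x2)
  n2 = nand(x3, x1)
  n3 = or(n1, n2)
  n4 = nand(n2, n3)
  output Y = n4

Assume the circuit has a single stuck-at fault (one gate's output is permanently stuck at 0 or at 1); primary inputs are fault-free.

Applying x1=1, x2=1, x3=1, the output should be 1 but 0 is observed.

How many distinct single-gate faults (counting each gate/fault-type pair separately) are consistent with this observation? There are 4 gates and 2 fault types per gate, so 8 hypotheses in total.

2

Fault-free: n1=0, n2=0, n3=0, n4=1 → 1. Observed 0.
  n1 stuck-at-0: output 1 ✗
  n1 stuck-at-1: output 1 ✗
  n2 stuck-at-0: output 1 ✗
  n2 stuck-at-1: output 0 ✓
  n3 stuck-at-0: output 1 ✗
  n3 stuck-at-1: output 1 ✗
  n4 stuck-at-0: output 0 ✓
  n4 stuck-at-1: output 1 ✗
Consistent faults: {n2 stuck-at-1, n4 stuck-at-0} — 2 in all.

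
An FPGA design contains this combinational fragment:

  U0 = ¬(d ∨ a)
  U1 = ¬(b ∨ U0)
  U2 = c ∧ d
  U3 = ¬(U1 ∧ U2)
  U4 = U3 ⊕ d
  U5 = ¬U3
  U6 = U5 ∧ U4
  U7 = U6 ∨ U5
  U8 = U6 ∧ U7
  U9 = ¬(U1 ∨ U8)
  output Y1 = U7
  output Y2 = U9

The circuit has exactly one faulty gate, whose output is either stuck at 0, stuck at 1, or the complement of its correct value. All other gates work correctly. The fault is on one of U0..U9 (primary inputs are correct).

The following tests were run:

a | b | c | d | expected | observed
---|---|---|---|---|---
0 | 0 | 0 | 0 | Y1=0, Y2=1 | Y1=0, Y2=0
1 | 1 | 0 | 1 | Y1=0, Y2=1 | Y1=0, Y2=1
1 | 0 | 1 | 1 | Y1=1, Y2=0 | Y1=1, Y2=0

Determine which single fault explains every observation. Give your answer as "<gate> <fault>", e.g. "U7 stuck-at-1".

U0 stuck-at-0

Fault-free values for test 1 (a=0, b=0, c=0, d=0): U0=1, U1=0, U2=0, U3=1, U4=1, U5=0, U6=0, U7=0, U8=0, U9=1, giving Y1=0, Y2=1. Observed Y1=0, Y2=0.
Test 1: faults giving observed Y1=0, Y2=0 are {U0 stuck-at-0, U0 inverted output, U1 stuck-at-1, U1 inverted output, U8 stuck-at-1, U8 inverted output, U9 stuck-at-0, U9 inverted output}.
Test 2 (a=1, b=1, c=0, d=1): fault-free U0=0, U1=0, U2=0, U3=1, U4=0, U5=0, U6=0, U7=0, U8=0, U9=1 → Y1=0, Y2=1; observed Y1=0, Y2=1. Eliminates U1 stuck-at-1, U1 inverted output, U8 stuck-at-1, U8 inverted output, U9 stuck-at-0, U9 inverted output.
Test 3 (a=1, b=0, c=1, d=1): fault-free U0=0, U1=1, U2=1, U3=0, U4=1, U5=1, U6=1, U7=1, U8=1, U9=0 → Y1=1, Y2=0; observed Y1=1, Y2=0. Eliminates U0 inverted output.
Only U0 stuck-at-0 is consistent with every test.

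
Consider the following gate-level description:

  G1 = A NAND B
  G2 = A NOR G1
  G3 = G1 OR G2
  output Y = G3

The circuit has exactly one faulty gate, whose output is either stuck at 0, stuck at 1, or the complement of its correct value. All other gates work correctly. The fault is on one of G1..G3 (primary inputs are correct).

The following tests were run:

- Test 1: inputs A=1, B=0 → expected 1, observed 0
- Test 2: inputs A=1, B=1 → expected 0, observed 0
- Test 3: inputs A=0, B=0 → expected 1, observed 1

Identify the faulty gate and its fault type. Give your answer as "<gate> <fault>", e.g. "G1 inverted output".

G1 stuck-at-0

Fault-free values for test 1 (A=1, B=0): G1=1, G2=0, G3=1, giving Y=1. Observed 0.
Test 1: faults giving observed 0 are {G1 stuck-at-0, G1 inverted output, G3 stuck-at-0, G3 inverted output}.
Test 2 (A=1, B=1): fault-free G1=0, G2=0, G3=0 → 0; observed 0. Eliminates G1 inverted output, G3 inverted output.
Test 3 (A=0, B=0): fault-free G1=1, G2=0, G3=1 → 1; observed 1. Eliminates G3 stuck-at-0.
Only G1 stuck-at-0 is consistent with every test.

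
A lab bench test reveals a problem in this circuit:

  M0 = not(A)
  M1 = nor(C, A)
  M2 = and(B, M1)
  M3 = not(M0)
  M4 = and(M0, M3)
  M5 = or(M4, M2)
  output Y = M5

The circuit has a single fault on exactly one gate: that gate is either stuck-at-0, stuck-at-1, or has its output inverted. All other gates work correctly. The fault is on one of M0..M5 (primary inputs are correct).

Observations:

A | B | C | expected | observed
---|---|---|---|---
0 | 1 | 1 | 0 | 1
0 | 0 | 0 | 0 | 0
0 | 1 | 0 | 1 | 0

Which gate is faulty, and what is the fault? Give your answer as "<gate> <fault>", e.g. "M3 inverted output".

Fault-free values for test 1 (A=0, B=1, C=1): M0=1, M1=0, M2=0, M3=0, M4=0, M5=0, giving Y=0. Observed 1.
Test 1: faults giving observed 1 are {M1 stuck-at-1, M1 inverted output, M2 stuck-at-1, M2 inverted output, M3 stuck-at-1, M3 inverted output, M4 stuck-at-1, M4 inverted output, M5 stuck-at-1, M5 inverted output}.
Test 2 (A=0, B=0, C=0): fault-free M0=1, M1=1, M2=0, M3=0, M4=0, M5=0 → 0; observed 0. Eliminates M2 stuck-at-1, M2 inverted output, M3 stuck-at-1, M3 inverted output, M4 stuck-at-1, M4 inverted output, M5 stuck-at-1, M5 inverted output.
Test 3 (A=0, B=1, C=0): fault-free M0=1, M1=1, M2=1, M3=0, M4=0, M5=1 → 1; observed 0. Eliminates M1 stuck-at-1.
Only M1 inverted output is consistent with every test.

M1 inverted output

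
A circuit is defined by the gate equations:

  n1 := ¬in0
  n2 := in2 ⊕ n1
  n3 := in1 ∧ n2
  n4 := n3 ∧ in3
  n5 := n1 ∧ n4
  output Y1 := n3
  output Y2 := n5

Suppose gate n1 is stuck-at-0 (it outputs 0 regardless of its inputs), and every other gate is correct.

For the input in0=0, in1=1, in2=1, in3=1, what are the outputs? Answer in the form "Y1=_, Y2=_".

Propagate with n1 forced: n1=0 [stuck-at-0], n2=1, n3=1, n4=1, n5=0.
So the outputs are Y1=1, Y2=0. (Without the fault they would be Y1=0, Y2=0.)

Y1=1, Y2=0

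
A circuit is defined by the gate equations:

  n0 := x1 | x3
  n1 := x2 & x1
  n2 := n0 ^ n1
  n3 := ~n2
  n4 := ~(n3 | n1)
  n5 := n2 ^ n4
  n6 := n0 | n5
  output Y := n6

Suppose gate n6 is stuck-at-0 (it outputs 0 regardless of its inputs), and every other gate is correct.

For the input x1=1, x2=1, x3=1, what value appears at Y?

Propagate with n6 forced: n0=1, n1=1, n2=0, n3=1, n4=0, n5=0, n6=0 [stuck-at-0].
So Y = 0. (Without the fault it would be 1.)

0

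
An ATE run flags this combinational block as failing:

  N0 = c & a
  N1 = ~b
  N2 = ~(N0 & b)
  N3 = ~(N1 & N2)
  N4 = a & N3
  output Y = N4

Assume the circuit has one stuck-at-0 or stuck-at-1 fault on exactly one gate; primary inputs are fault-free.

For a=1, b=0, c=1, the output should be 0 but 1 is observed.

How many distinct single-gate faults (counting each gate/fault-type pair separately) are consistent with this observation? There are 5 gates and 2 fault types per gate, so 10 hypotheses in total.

4

Fault-free: N0=1, N1=1, N2=1, N3=0, N4=0 → 0. Observed 1.
  N0 stuck-at-0: output 0 ✗
  N0 stuck-at-1: output 0 ✗
  N1 stuck-at-0: output 1 ✓
  N1 stuck-at-1: output 0 ✗
  N2 stuck-at-0: output 1 ✓
  N2 stuck-at-1: output 0 ✗
  N3 stuck-at-0: output 0 ✗
  N3 stuck-at-1: output 1 ✓
  N4 stuck-at-0: output 0 ✗
  N4 stuck-at-1: output 1 ✓
Consistent faults: {N1 stuck-at-0, N2 stuck-at-0, N3 stuck-at-1, N4 stuck-at-1} — 4 in all.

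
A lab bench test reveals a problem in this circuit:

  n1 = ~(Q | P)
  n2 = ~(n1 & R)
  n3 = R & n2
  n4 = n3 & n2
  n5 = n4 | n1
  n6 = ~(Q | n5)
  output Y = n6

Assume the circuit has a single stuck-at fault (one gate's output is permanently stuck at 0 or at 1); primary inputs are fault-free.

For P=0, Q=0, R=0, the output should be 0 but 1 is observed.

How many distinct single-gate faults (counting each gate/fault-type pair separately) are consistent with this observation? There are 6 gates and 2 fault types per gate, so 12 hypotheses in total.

3

Fault-free: n1=1, n2=1, n3=0, n4=0, n5=1, n6=0 → 0. Observed 1.
  n1 stuck-at-0: output 1 ✓
  n1 stuck-at-1: output 0 ✗
  n2 stuck-at-0: output 0 ✗
  n2 stuck-at-1: output 0 ✗
  n3 stuck-at-0: output 0 ✗
  n3 stuck-at-1: output 0 ✗
  n4 stuck-at-0: output 0 ✗
  n4 stuck-at-1: output 0 ✗
  n5 stuck-at-0: output 1 ✓
  n5 stuck-at-1: output 0 ✗
  n6 stuck-at-0: output 0 ✗
  n6 stuck-at-1: output 1 ✓
Consistent faults: {n1 stuck-at-0, n5 stuck-at-0, n6 stuck-at-1} — 3 in all.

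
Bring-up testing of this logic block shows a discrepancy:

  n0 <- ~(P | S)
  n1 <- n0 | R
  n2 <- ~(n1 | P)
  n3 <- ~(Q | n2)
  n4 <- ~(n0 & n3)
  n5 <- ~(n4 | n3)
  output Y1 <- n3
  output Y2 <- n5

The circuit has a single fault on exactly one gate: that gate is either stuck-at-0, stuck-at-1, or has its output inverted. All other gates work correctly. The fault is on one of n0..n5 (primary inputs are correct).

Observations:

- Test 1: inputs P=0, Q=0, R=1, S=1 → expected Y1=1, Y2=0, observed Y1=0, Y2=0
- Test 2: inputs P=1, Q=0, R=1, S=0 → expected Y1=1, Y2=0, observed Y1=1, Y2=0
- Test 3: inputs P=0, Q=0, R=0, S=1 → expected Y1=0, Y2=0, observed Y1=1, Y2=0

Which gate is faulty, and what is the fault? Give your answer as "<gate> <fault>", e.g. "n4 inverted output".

n1 inverted output

Fault-free values for test 1 (P=0, Q=0, R=1, S=1): n0=0, n1=1, n2=0, n3=1, n4=1, n5=0, giving Y1=1, Y2=0. Observed Y1=0, Y2=0.
Test 1: faults giving observed Y1=0, Y2=0 are {n1 stuck-at-0, n1 inverted output, n2 stuck-at-1, n2 inverted output, n3 stuck-at-0, n3 inverted output}.
Test 2 (P=1, Q=0, R=1, S=0): fault-free n0=0, n1=1, n2=0, n3=1, n4=1, n5=0 → Y1=1, Y2=0; observed Y1=1, Y2=0. Eliminates n2 stuck-at-1, n2 inverted output, n3 stuck-at-0, n3 inverted output.
Test 3 (P=0, Q=0, R=0, S=1): fault-free n0=0, n1=0, n2=1, n3=0, n4=1, n5=0 → Y1=0, Y2=0; observed Y1=1, Y2=0. Eliminates n1 stuck-at-0.
Only n1 inverted output is consistent with every test.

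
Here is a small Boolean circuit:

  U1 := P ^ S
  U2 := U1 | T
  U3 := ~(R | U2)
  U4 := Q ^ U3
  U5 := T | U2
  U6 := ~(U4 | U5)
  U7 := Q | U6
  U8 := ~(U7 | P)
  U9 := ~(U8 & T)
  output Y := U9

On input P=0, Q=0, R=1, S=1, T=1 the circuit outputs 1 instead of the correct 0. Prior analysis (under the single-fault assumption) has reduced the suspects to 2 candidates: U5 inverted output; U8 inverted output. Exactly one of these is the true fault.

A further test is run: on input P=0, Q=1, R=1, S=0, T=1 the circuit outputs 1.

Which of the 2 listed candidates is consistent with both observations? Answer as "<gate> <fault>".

Evaluate each candidate on input P=0, Q=1, R=1, S=0, T=1:
  U5 inverted output: U1=0, U2=1, U3=0, U4=1, U5=0 [inverted output], U6=0, U7=1, U8=0, U9=1 → 1 — matches
  U8 inverted output: U1=0, U2=1, U3=0, U4=1, U5=1, U6=0, U7=1, U8=1 [inverted output], U9=0 → 0 — eliminated
Only U5 inverted output reproduces the observed 1.

U5 inverted output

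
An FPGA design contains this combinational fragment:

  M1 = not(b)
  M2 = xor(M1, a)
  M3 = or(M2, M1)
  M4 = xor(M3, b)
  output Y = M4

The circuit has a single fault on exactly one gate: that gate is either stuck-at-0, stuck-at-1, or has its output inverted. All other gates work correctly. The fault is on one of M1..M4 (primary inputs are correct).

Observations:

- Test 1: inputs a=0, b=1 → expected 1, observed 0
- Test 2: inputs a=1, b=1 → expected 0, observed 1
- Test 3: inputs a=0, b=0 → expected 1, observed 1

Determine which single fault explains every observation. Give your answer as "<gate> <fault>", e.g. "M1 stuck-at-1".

Fault-free values for test 1 (a=0, b=1): M1=0, M2=0, M3=0, M4=1, giving Y=1. Observed 0.
Test 1: faults giving observed 0 are {M1 stuck-at-1, M1 inverted output, M2 stuck-at-1, M2 inverted output, M3 stuck-at-1, M3 inverted output, M4 stuck-at-0, M4 inverted output}.
Test 2 (a=1, b=1): fault-free M1=0, M2=1, M3=1, M4=0 → 0; observed 1. Eliminates M1 stuck-at-1, M1 inverted output, M2 stuck-at-1, M3 stuck-at-1, M4 stuck-at-0.
Test 3 (a=0, b=0): fault-free M1=1, M2=1, M3=1, M4=1 → 1; observed 1. Eliminates M3 inverted output, M4 inverted output.
Only M2 inverted output is consistent with every test.

M2 inverted output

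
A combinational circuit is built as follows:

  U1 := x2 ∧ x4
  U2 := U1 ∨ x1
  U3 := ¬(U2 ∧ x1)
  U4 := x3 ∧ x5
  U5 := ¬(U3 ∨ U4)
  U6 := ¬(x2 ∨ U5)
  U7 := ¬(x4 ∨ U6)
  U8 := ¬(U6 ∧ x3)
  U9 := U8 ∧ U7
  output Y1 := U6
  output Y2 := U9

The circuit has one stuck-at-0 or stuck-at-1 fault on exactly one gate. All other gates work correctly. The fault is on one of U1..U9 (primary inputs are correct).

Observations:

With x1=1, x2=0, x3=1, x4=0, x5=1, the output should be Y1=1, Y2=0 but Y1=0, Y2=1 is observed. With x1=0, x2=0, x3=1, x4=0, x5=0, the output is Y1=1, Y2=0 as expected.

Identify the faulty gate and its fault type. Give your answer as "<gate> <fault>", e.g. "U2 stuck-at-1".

U4 stuck-at-0

Fault-free values for test 1 (x1=1, x2=0, x3=1, x4=0, x5=1): U1=0, U2=1, U3=0, U4=1, U5=0, U6=1, U7=0, U8=0, U9=0, giving Y1=1, Y2=0. Observed Y1=0, Y2=1.
Test 1: faults giving observed Y1=0, Y2=1 are {U4 stuck-at-0, U5 stuck-at-1, U6 stuck-at-0}.
Test 2 (x1=0, x2=0, x3=1, x4=0, x5=0): fault-free U1=0, U2=0, U3=1, U4=0, U5=0, U6=1, U7=0, U8=0, U9=0 → Y1=1, Y2=0; observed Y1=1, Y2=0. Eliminates U5 stuck-at-1, U6 stuck-at-0.
Only U4 stuck-at-0 is consistent with every test.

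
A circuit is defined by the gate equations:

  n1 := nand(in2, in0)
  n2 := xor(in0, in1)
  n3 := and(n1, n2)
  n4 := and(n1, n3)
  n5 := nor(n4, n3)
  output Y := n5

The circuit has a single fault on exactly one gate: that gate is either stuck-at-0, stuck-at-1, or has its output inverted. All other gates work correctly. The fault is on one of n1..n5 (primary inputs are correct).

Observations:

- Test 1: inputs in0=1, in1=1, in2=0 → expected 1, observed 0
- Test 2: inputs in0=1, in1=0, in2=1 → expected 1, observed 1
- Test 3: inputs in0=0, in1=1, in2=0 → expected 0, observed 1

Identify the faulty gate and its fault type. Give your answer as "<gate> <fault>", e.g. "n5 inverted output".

n2 inverted output

Fault-free values for test 1 (in0=1, in1=1, in2=0): n1=1, n2=0, n3=0, n4=0, n5=1, giving Y=1. Observed 0.
Test 1: faults giving observed 0 are {n2 stuck-at-1, n2 inverted output, n3 stuck-at-1, n3 inverted output, n4 stuck-at-1, n4 inverted output, n5 stuck-at-0, n5 inverted output}.
Test 2 (in0=1, in1=0, in2=1): fault-free n1=0, n2=1, n3=0, n4=0, n5=1 → 1; observed 1. Eliminates n3 stuck-at-1, n3 inverted output, n4 stuck-at-1, n4 inverted output, n5 stuck-at-0, n5 inverted output.
Test 3 (in0=0, in1=1, in2=0): fault-free n1=1, n2=1, n3=1, n4=1, n5=0 → 0; observed 1. Eliminates n2 stuck-at-1.
Only n2 inverted output is consistent with every test.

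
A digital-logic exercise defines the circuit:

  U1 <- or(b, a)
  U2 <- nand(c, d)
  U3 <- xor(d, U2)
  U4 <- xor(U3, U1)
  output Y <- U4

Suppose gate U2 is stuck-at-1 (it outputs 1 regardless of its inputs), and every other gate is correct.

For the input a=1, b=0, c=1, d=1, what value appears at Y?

1

Propagate with U2 forced: U1=1, U2=1 [stuck-at-1], U3=0, U4=1.
So Y = 1. (Without the fault it would be 0.)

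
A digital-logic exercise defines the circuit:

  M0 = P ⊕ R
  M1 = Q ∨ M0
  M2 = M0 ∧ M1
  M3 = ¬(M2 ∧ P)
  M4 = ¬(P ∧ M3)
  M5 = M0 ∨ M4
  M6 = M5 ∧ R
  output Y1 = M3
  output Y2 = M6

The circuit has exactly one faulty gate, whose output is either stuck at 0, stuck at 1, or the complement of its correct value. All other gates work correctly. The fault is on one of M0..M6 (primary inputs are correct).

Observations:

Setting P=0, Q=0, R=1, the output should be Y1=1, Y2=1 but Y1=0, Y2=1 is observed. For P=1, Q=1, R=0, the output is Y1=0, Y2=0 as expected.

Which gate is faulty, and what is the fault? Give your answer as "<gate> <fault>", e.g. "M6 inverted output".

Fault-free values for test 1 (P=0, Q=0, R=1): M0=1, M1=1, M2=1, M3=1, M4=1, M5=1, M6=1, giving Y1=1, Y2=1. Observed Y1=0, Y2=1.
Test 1: faults giving observed Y1=0, Y2=1 are {M3 stuck-at-0, M3 inverted output}.
Test 2 (P=1, Q=1, R=0): fault-free M0=1, M1=1, M2=1, M3=0, M4=1, M5=1, M6=0 → Y1=0, Y2=0; observed Y1=0, Y2=0. Eliminates M3 inverted output.
Only M3 stuck-at-0 is consistent with every test.

M3 stuck-at-0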